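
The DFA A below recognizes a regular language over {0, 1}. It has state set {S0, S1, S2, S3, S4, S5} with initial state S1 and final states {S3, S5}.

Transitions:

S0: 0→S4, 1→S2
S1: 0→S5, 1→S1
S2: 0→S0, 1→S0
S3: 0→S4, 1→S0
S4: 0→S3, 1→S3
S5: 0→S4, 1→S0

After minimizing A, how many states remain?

P0 = {S3,S5} | {S0,S1,S2,S4}.
On input 0, block {S0,S1,S2,S4} splits into {S0,S2} and {S1,S4}.
Refine {S0,S2} on symbol 0: members go to different blocks, giving {S0} and {S2}.
Refine {S1,S4} on symbol 1: members go to different blocks, giving {S1} and {S4}.
Stable partition: {S3,S5} | {S0} | {S1} | {S2} | {S4} — 5 equivalence classes.

5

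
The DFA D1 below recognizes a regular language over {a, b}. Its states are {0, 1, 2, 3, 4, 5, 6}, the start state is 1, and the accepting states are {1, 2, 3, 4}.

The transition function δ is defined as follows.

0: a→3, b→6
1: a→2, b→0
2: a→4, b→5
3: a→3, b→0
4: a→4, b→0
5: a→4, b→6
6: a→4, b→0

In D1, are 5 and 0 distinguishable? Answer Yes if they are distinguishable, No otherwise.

No

All states are reachable from the start state.
Start with accepting vs non-accepting: {1,2,3,4} | {0,5,6}.
No further refinement is possible. Final partition (2 blocks): {1,2,3,4} | {0,5,6}.
5 and 0 lie in the same block of the stable partition, so they are equivalent — no string distinguishes them.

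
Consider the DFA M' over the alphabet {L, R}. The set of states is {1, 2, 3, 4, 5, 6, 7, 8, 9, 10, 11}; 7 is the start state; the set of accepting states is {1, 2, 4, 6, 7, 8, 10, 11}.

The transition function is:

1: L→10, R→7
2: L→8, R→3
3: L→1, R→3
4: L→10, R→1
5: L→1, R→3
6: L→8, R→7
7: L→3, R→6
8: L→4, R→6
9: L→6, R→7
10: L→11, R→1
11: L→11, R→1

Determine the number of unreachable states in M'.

3

Starting at 7 and following transitions, the reachable set is {1, 3, 4, 6, 7, 8, 10, 11}. That leaves 2, 5, 9 unreachable — 3 in total.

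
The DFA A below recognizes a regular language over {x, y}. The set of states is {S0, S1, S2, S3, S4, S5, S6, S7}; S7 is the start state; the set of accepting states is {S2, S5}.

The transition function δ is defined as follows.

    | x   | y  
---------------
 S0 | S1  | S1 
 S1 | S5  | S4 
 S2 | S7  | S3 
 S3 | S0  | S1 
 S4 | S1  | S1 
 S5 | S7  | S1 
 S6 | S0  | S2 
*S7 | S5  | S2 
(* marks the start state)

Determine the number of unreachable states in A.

No path from S7 leads to S6; the other 7 states are all reachable.

1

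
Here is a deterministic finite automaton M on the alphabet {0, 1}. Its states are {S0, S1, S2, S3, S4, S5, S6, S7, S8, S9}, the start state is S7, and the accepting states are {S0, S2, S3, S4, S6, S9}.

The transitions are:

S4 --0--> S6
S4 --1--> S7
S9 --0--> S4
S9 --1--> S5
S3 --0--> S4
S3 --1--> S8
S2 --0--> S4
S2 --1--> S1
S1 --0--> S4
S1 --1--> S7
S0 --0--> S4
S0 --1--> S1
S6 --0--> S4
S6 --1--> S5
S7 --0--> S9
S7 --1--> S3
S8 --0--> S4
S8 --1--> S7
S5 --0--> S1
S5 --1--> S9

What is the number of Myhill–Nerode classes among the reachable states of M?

First remove the unreachable states {S0,S2}; 8 states remain.
P0 = {S3,S4,S6,S9} | {S1,S5,S7,S8}.
On input 0, block {S1,S5,S7,S8} splits into {S1,S7,S8} and {S5}.
Split {S3,S4,S6,S9} by δ(·,1) → {S3,S4} and {S6,S9}.
Refine {S3,S4} on symbol 0: members go to different blocks, giving {S3} and {S4}.
Refine {S1,S7,S8} on symbol 0: members go to different blocks, giving {S1,S8} and {S7}.
No further refinement is possible. Final partition (6 blocks): {S3} | {S1,S8} | {S5} | {S6,S9} | {S4} | {S7}.

6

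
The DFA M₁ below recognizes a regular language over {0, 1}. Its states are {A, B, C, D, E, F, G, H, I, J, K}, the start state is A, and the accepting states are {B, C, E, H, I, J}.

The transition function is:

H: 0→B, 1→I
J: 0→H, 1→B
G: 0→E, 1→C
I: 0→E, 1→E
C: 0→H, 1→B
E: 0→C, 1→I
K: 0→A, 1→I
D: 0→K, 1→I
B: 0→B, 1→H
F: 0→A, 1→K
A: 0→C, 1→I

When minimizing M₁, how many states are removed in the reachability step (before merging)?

Starting at A and following transitions, the reachable set is {A, B, C, E, H, I}. That leaves D, F, G, J, K unreachable — 5 in total.

5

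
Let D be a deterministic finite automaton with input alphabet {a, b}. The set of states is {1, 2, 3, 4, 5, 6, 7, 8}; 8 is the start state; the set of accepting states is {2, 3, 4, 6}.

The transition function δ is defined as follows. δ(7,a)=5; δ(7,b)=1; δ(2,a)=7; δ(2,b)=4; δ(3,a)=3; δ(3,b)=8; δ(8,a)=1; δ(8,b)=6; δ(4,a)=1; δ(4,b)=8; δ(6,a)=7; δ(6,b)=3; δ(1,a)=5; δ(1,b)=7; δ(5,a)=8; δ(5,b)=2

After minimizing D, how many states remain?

Every state is reachable, so we keep all 8.
P0 = {2,3,4,6} | {1,5,7,8}.
Refine {2,3,4,6} on symbol a: members go to different blocks, giving {2,4,6} and {3}.
Split {2,4,6} by δ(·,b) → {2} and {4} and {6}.
Refine {1,5,7,8} on symbol b: members go to different blocks, giving {1,7} and {5} and {8}.
No further refinement is possible. Final partition (7 blocks): {2} | {1,7} | {3} | {4} | {6} | {5} | {8}.

7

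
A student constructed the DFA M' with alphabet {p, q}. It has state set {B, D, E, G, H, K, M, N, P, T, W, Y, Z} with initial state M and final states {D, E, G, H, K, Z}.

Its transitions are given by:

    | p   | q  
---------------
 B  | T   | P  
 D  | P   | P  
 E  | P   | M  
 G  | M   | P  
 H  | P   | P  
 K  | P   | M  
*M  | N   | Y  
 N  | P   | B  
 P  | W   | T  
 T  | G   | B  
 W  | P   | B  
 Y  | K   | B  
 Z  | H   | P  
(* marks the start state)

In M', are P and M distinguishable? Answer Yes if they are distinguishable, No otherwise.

Reachable states from the start: {B,G,K,M,N,P,T,W,Y}. Unreachable: {D,E,H,Z} — drop them.
Initial partition by acceptance: {G,K} | {B,M,N,P,T,W,Y}.
Refine {B,M,N,P,T,W,Y} on symbol p: members go to different blocks, giving {B,M,N,P,W} and {T,Y}.
Refine {B,M,N,P,W} on symbol p: members go to different blocks, giving {M,N,P,W} and {B}.
On input q, block {M,N,P,W} splits into {M,P} and {N,W}.
Stable partition: {G,K} | {M,P} | {T,Y} | {B} | {N,W} — 5 equivalence classes.
P and M lie in the same block of the stable partition, so they are equivalent — no string distinguishes them.

No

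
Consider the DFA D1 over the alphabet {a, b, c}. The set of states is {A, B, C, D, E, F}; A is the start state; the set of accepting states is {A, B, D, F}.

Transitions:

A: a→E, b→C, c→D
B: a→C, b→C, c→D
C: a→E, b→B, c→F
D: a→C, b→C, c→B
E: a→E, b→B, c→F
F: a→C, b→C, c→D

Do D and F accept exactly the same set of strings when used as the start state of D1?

Initial partition by acceptance: {A,B,D,F} | {C,E}.
No further refinement is possible. Final partition (2 blocks): {A,B,D,F} | {C,E}.
D and F lie in the same block of the stable partition, so they are equivalent — no string distinguishes them.

Yes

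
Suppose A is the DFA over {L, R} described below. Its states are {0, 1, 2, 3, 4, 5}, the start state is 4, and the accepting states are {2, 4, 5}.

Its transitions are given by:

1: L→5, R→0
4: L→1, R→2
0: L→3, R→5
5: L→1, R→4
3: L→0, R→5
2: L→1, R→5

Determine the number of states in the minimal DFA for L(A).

3

All states are reachable from the start state.
P0 = {2,4,5} | {0,1,3}.
Split {0,1,3} by δ(·,L) → {0,3} and {1}.
Stable partition: {2,4,5} | {0,3} | {1} — 3 equivalence classes.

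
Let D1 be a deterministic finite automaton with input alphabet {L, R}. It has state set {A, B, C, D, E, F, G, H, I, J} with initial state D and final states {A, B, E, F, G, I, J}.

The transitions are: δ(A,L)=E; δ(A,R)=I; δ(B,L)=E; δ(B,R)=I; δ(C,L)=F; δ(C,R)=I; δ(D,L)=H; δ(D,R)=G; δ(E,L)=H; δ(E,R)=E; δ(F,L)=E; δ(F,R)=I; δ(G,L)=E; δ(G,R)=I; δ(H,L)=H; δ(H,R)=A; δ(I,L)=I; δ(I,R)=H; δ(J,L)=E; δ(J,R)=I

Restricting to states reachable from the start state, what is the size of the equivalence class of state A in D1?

2

Reachable states from the start: {A,D,E,G,H,I}. Unreachable: {B,C,F,J} — drop them.
P0 = {A,E,G,I} | {D,H}.
Split {A,E,G,I} by δ(·,L) → {A,G,I} and {E}.
Refine {A,G,I} on symbol L: members go to different blocks, giving {A,G} and {I}.
Stable partition: {A,G} | {D,H} | {E} | {I} — 4 equivalence classes.
The equivalence class containing A is {A,G}, of size 2.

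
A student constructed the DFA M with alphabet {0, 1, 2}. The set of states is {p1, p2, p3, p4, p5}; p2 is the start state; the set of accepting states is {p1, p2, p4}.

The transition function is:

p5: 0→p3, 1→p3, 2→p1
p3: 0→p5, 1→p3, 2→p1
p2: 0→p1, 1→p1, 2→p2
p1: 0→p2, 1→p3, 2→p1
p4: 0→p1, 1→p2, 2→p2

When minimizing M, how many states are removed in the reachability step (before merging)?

No path from p2 leads to p4; the other 4 states are all reachable.

1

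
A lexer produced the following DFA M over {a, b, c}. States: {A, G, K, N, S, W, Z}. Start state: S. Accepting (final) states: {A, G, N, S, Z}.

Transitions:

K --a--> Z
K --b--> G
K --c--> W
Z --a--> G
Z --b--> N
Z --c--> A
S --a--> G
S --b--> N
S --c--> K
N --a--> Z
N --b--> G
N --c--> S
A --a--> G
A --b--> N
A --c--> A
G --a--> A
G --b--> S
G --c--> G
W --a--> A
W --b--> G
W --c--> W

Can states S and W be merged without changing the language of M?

No

Every state is reachable, so we keep all 7.
Start with accepting vs non-accepting: {A,G,N,S,Z} | {K,W}.
On input c, block {A,G,N,S,Z} splits into {A,G,N,Z} and {S}.
On input b, block {A,G,N,Z} splits into {A,N,Z} and {G}.
Refine {A,N,Z} on symbol a: members go to different blocks, giving {A,Z} and {N}.
No further refinement is possible. Final partition (5 blocks): {A,Z} | {K,W} | {S} | {G} | {N}.
S and W end up in different blocks, so they are distinguishable. For instance, the string 'ε' is accepted from only S.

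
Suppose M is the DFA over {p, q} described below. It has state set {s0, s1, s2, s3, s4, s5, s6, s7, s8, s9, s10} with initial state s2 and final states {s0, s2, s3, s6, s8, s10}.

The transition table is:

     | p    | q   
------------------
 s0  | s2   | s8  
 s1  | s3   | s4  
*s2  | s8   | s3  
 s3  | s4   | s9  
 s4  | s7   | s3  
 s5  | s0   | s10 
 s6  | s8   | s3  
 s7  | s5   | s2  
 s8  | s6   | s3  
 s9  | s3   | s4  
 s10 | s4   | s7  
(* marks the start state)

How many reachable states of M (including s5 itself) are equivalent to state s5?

1

Reachable states from the start: {s0,s2,s3,s4,s5,s6,s7,s8,s9,s10}. Unreachable: {s1} — drop them.
Start with accepting vs non-accepting: {s0,s2,s3,s6,s8,s10} | {s4,s5,s7,s9}.
Refine {s0,s2,s3,s6,s8,s10} on symbol p: members go to different blocks, giving {s0,s2,s6,s8} and {s3,s10}.
Refine {s0,s2,s6,s8} on symbol q: members go to different blocks, giving {s2,s6,s8} and {s0}.
Refine {s4,s5,s7,s9} on symbol p: members go to different blocks, giving {s4,s7} and {s5} and {s9}.
Split {s4,s7} by δ(·,p) → {s4} and {s7}.
Refine {s3,s10} on symbol q: members go to different blocks, giving {s3} and {s10}.
No further refinement is possible. Final partition (8 blocks): {s2,s6,s8} | {s4} | {s3} | {s0} | {s5} | {s9} | {s7} | {s10}.
The equivalence class containing s5 is {s5}, of size 1.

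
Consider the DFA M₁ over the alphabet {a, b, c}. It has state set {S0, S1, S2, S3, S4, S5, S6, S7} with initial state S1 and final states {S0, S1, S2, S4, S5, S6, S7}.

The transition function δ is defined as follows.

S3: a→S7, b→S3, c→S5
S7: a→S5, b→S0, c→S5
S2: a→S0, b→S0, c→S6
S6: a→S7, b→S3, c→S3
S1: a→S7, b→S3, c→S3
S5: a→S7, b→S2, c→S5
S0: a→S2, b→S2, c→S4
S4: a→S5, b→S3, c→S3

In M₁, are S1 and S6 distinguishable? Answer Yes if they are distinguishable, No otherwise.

No

Initial partition by acceptance: {S0,S1,S2,S4,S5,S6,S7} | {S3}.
Refine {S0,S1,S2,S4,S5,S6,S7} on symbol b: members go to different blocks, giving {S0,S2,S5,S7} and {S1,S4,S6}.
Split {S0,S2,S5,S7} by δ(·,c) → {S0,S2} and {S5,S7}.
The partition is now stable with 4 blocks: {S0,S2} | {S3} | {S1,S4,S6} | {S5,S7}.
S1 and S6 lie in the same block of the stable partition, so they are equivalent — no string distinguishes them.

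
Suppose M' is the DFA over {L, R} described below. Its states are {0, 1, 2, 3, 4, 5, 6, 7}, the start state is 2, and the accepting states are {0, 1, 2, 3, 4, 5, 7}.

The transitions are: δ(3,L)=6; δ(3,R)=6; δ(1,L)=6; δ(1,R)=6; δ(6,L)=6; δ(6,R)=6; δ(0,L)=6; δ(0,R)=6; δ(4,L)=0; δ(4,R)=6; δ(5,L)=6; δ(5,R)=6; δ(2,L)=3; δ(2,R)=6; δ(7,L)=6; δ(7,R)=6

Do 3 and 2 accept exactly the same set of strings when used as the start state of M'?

No

First remove the unreachable states {0,1,4,5,7}; 3 states remain.
Start with accepting vs non-accepting: {2,3} | {6}.
Split {2,3} by δ(·,L) → {2} and {3}.
Stable partition: {2} | {6} | {3} — 3 equivalence classes.
3 and 2 end up in different blocks, so they are distinguishable. For instance, the string 'L' is accepted from only 2.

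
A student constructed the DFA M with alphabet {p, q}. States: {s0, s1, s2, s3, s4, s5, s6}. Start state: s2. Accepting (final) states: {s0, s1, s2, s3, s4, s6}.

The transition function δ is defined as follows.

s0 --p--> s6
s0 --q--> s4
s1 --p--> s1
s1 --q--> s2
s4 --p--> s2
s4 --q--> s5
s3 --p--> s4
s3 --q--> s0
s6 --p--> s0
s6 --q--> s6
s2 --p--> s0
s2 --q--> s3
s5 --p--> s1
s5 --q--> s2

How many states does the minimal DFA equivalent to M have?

7

Initial partition by acceptance: {s0,s1,s2,s3,s4,s6} | {s5}.
On input q, block {s0,s1,s2,s3,s4,s6} splits into {s0,s1,s2,s3,s6} and {s4}.
On input p, block {s0,s1,s2,s3,s6} splits into {s0,s1,s2,s6} and {s3}.
Refine {s0,s1,s2,s6} on symbol q: members go to different blocks, giving {s1,s6} and {s0} and {s2}.
On input p, block {s1,s6} splits into {s1} and {s6}.
Stable partition: {s1} | {s5} | {s4} | {s3} | {s0} | {s2} | {s6} — 7 equivalence classes.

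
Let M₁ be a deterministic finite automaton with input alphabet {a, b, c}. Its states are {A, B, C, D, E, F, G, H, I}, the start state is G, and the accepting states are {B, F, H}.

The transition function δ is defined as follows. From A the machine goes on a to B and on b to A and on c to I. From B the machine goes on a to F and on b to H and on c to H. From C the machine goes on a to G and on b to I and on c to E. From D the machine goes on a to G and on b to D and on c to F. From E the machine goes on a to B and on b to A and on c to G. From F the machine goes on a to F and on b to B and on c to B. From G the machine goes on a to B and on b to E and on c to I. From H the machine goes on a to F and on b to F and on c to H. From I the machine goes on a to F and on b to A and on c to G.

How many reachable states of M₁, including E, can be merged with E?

4

Reachable states from the start: {A,B,E,F,G,H,I}. Unreachable: {C,D} — drop them.
Initial partition by acceptance: {B,F,H} | {A,E,G,I}.
No further refinement is possible. Final partition (2 blocks): {B,F,H} | {A,E,G,I}.
State E belongs to the block {A,E,G,I}, which has 4 states.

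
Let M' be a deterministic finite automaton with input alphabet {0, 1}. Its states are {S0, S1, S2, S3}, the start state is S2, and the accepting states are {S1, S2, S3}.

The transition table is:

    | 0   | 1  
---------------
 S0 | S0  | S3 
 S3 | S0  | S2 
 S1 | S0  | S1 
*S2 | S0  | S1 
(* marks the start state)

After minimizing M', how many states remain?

All states are reachable from the start state.
Start with accepting vs non-accepting: {S1,S2,S3} | {S0}.
The partition is now stable with 2 blocks: {S1,S2,S3} | {S0}.

2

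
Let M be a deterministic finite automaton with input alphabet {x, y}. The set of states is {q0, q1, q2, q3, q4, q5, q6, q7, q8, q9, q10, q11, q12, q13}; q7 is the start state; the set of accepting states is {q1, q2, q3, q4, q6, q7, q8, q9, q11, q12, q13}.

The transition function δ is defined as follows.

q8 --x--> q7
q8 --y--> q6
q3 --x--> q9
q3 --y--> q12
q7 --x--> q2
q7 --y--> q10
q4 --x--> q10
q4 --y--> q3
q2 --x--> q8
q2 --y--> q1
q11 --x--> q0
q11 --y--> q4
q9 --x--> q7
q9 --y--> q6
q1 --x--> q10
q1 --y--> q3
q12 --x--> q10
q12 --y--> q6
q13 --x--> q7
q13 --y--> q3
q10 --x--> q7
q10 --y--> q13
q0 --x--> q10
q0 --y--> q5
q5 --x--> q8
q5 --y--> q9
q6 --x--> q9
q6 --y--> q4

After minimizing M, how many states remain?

States {q0,q5,q11} cannot be reached from the start state, so discard them.
P0 = {q1,q2,q3,q4,q6,q7,q8,q9,q12,q13} | {q10}.
Split {q1,q2,q3,q4,q6,q7,q8,q9,q12,q13} by δ(·,x) → {q2,q3,q6,q7,q8,q9,q13} and {q1,q4,q12}.
Split {q2,q3,q6,q7,q8,q9,q13} by δ(·,y) → {q2,q3,q6} and {q8,q9,q13} and {q7}.
Stable partition: {q2,q3,q6} | {q10} | {q1,q4,q12} | {q8,q9,q13} | {q7} — 5 equivalence classes.

5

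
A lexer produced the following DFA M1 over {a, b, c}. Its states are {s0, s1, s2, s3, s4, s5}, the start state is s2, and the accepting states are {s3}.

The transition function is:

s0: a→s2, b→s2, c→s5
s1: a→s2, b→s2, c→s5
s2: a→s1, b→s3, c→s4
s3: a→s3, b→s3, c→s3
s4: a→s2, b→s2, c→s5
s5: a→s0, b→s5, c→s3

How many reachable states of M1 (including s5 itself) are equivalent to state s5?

Every state is reachable, so we keep all 6.
Initial partition by acceptance: {s3} | {s0,s1,s2,s4,s5}.
Split {s0,s1,s2,s4,s5} by δ(·,b) → {s0,s1,s4,s5} and {s2}.
Refine {s0,s1,s4,s5} on symbol a: members go to different blocks, giving {s0,s1,s4} and {s5}.
The partition is now stable with 4 blocks: {s3} | {s0,s1,s4} | {s2} | {s5}.
The equivalence class containing s5 is {s5}, of size 1.

1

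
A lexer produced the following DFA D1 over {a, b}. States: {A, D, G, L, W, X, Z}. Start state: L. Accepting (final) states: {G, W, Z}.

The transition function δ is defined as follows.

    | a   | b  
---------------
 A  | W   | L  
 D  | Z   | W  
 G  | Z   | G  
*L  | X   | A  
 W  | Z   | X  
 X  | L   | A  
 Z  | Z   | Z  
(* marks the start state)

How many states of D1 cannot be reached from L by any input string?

Starting at L and following transitions, the reachable set is {A, L, W, X, Z}. That leaves D, G unreachable — 2 in total.

2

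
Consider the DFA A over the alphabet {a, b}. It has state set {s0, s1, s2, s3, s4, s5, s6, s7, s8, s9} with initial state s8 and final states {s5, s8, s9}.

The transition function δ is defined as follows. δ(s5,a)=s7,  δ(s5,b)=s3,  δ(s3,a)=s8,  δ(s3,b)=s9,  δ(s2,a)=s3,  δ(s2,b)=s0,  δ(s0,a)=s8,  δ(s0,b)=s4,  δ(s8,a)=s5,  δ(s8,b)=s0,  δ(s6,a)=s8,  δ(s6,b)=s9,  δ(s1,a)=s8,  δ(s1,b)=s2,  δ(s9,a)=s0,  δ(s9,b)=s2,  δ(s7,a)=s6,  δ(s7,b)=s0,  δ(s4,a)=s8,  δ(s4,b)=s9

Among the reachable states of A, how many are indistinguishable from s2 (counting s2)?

States {s1} cannot be reached from the start state, so discard them.
Initial partition by acceptance: {s5,s8,s9} | {s0,s2,s3,s4,s6,s7}.
On input a, block {s5,s8,s9} splits into {s5,s9} and {s8}.
Split {s0,s2,s3,s4,s6,s7} by δ(·,a) → {s0,s3,s4,s6} and {s2,s7}.
Split {s5,s9} by δ(·,a) → {s5} and {s9}.
On input b, block {s0,s3,s4,s6} splits into {s3,s4,s6} and {s0}.
The partition is now stable with 6 blocks: {s5} | {s3,s4,s6} | {s8} | {s2,s7} | {s9} | {s0}.
The equivalence class containing s2 is {s2,s7}, of size 2.

2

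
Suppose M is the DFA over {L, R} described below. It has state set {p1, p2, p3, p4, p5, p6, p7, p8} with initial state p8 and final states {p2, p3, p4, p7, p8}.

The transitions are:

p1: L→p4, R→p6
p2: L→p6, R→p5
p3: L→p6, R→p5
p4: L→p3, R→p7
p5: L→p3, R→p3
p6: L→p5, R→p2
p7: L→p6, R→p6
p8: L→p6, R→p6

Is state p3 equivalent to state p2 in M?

First remove the unreachable states {p1,p4,p7}; 5 states remain.
Start with accepting vs non-accepting: {p2,p3,p8} | {p5,p6}.
On input L, block {p5,p6} splits into {p5} and {p6}.
Refine {p2,p3,p8} on symbol R: members go to different blocks, giving {p2,p3} and {p8}.
The partition is now stable with 4 blocks: {p2,p3} | {p5} | {p6} | {p8}.
p3 and p2 lie in the same block of the stable partition, so they are equivalent — no string distinguishes them.

Yes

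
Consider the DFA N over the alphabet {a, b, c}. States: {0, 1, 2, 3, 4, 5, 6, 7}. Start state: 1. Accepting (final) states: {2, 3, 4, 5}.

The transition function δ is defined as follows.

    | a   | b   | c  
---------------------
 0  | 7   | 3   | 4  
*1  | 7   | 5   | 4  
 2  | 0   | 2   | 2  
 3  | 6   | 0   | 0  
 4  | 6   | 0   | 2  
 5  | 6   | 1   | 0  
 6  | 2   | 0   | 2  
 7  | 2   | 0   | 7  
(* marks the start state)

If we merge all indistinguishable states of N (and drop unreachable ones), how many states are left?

6

Every state is reachable, so we keep all 8.
P0 = {2,3,4,5} | {0,1,6,7}.
On input b, block {2,3,4,5} splits into {3,4,5} and {2}.
On input c, block {3,4,5} splits into {3,5} and {4}.
Split {0,1,6,7} by δ(·,a) → {0,1} and {6,7}.
On input c, block {6,7} splits into {6} and {7}.
Stable partition: {3,5} | {0,1} | {2} | {4} | {6} | {7} — 6 equivalence classes.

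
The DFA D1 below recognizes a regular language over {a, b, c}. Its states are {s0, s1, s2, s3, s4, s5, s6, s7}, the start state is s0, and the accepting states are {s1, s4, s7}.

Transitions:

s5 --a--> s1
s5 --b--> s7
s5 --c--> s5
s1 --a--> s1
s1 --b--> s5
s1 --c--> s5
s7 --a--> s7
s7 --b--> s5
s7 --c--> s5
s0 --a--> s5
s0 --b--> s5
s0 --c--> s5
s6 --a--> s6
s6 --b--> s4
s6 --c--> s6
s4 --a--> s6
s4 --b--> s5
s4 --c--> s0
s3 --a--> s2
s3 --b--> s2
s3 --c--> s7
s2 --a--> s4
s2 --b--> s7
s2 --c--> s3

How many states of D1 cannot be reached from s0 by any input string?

4

BFS from s0 reaches {s0, s1, s5, s7}; the 4 state(s) s2, s3, s4, s6 are never visited.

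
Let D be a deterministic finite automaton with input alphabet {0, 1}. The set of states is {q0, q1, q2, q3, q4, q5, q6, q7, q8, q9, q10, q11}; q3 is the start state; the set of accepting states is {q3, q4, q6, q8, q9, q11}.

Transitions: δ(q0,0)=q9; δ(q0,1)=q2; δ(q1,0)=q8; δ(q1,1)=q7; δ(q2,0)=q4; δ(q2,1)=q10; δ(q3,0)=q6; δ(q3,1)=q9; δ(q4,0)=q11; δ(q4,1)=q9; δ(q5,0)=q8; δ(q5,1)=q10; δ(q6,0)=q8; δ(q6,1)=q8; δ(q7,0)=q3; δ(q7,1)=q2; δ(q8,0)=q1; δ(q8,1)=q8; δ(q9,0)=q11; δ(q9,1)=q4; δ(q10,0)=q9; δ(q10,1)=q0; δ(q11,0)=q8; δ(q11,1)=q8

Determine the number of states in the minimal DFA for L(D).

5

First remove the unreachable states {q5}; 11 states remain.
Start with accepting vs non-accepting: {q3,q4,q6,q8,q9,q11} | {q0,q1,q2,q7,q10}.
Refine {q3,q4,q6,q8,q9,q11} on symbol 0: members go to different blocks, giving {q3,q4,q6,q9,q11} and {q8}.
Refine {q3,q4,q6,q9,q11} on symbol 0: members go to different blocks, giving {q3,q4,q9} and {q6,q11}.
Refine {q0,q1,q2,q7,q10} on symbol 0: members go to different blocks, giving {q0,q2,q7,q10} and {q1}.
The partition is now stable with 5 blocks: {q3,q4,q9} | {q0,q2,q7,q10} | {q8} | {q6,q11} | {q1}.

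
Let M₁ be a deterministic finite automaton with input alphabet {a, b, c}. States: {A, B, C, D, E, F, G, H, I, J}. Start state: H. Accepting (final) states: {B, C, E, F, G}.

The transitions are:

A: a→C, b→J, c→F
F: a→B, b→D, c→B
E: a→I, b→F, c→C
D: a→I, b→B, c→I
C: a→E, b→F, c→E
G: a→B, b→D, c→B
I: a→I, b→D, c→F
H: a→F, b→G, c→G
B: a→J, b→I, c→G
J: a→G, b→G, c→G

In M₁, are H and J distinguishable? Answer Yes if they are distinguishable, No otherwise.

States {A,C,E} cannot be reached from the start state, so discard them.
Start with accepting vs non-accepting: {B,F,G} | {D,H,I,J}.
Refine {B,F,G} on symbol a: members go to different blocks, giving {F,G} and {B}.
On input a, block {D,H,I,J} splits into {D,I} and {H,J}.
Refine {D,I} on symbol b: members go to different blocks, giving {D} and {I}.
The partition is now stable with 5 blocks: {F,G} | {D} | {B} | {H,J} | {I}.
H and J lie in the same block of the stable partition, so they are equivalent — no string distinguishes them.

No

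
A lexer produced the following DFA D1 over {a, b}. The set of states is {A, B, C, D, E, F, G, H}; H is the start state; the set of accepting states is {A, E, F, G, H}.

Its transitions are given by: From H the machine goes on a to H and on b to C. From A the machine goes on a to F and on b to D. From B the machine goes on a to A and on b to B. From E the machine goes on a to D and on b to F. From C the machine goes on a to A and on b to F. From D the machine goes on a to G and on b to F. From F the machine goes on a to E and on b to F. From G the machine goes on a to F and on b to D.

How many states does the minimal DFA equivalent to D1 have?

5

First remove the unreachable states {B}; 7 states remain.
Initial partition by acceptance: {A,E,F,G,H} | {C,D}.
On input a, block {A,E,F,G,H} splits into {A,F,G,H} and {E}.
Split {A,F,G,H} by δ(·,a) → {A,G,H} and {F}.
Refine {A,G,H} on symbol a: members go to different blocks, giving {A,G} and {H}.
Stable partition: {A,G} | {C,D} | {E} | {F} | {H} — 5 equivalence classes.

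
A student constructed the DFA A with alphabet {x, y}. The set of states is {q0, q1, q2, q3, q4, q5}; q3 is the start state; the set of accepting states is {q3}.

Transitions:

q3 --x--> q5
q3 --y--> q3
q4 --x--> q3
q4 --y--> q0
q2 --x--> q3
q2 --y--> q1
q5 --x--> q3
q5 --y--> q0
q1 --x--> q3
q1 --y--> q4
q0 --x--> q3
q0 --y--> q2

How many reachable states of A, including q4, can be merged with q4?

P0 = {q3} | {q0,q1,q2,q4,q5}.
Stable partition: {q3} | {q0,q1,q2,q4,q5} — 2 equivalence classes.
State q4 belongs to the block {q0,q1,q2,q4,q5}, which has 5 states.

5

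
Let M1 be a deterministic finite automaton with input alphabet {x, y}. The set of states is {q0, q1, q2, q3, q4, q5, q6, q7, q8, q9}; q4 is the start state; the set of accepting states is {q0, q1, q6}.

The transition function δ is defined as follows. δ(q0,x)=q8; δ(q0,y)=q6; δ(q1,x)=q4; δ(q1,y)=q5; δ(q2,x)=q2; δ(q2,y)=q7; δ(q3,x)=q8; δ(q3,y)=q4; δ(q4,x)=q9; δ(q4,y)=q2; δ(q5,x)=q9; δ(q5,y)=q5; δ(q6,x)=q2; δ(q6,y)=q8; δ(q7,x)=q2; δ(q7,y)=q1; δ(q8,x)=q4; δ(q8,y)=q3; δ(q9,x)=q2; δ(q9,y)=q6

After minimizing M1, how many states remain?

States {q0} cannot be reached from the start state, so discard them.
Start with accepting vs non-accepting: {q1,q6} | {q2,q3,q4,q5,q7,q8,q9}.
Refine {q2,q3,q4,q5,q7,q8,q9} on symbol y: members go to different blocks, giving {q2,q3,q4,q5,q8} and {q7,q9}.
Split {q2,q3,q4,q5,q8} by δ(·,x) → {q2,q3,q8} and {q4,q5}.
Refine {q1,q6} on symbol x: members go to different blocks, giving {q1} and {q6}.
Split {q2,q3,q8} by δ(·,x) → {q2,q3} and {q8}.
On input x, block {q2,q3} splits into {q2} and {q3}.
Refine {q7,q9} on symbol y: members go to different blocks, giving {q7} and {q9}.
On input y, block {q4,q5} splits into {q4} and {q5}.
The partition is now stable with 9 blocks: {q1} | {q2} | {q7} | {q4} | {q6} | {q8} | {q3} | {q9} | {q5}.

9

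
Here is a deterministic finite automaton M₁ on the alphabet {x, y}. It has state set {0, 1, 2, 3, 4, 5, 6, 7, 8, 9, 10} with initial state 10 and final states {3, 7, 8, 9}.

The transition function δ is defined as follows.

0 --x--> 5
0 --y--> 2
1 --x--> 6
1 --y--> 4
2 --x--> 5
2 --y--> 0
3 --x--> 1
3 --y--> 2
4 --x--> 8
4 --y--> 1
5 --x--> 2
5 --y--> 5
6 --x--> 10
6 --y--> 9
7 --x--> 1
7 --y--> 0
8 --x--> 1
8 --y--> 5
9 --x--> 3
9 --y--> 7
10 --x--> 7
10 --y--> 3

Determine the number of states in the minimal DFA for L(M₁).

7

All states are reachable from the start state.
Start with accepting vs non-accepting: {3,7,8,9} | {0,1,2,4,5,6,10}.
Split {3,7,8,9} by δ(·,x) → {3,7,8} and {9}.
Refine {0,1,2,4,5,6,10} on symbol x: members go to different blocks, giving {0,1,2,5,6} and {4,10}.
Refine {0,1,2,5,6} on symbol x: members go to different blocks, giving {0,1,2,5} and {6}.
Split {0,1,2,5} by δ(·,x) → {0,2,5} and {1}.
On input y, block {4,10} splits into {4} and {10}.
Stable partition: {3,7,8} | {0,2,5} | {9} | {4} | {6} | {1} | {10} — 7 equivalence classes.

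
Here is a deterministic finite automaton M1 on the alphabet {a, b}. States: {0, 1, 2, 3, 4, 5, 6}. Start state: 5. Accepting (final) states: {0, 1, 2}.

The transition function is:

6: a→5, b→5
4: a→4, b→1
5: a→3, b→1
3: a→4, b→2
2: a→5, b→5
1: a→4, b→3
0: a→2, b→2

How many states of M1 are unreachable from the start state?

2

BFS from 5 reaches {1, 2, 3, 4, 5}; the 2 state(s) 0, 6 are never visited.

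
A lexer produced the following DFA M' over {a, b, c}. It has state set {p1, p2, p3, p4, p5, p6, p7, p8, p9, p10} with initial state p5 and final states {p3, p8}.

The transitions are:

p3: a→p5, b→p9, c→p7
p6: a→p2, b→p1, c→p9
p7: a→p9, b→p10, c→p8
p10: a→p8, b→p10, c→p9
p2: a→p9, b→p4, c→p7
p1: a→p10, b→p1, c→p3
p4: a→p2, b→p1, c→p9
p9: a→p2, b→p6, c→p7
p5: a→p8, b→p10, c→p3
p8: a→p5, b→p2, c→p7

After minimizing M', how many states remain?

Every state is reachable, so we keep all 10.
Initial partition by acceptance: {p3,p8} | {p1,p2,p4,p5,p6,p7,p9,p10}.
Split {p1,p2,p4,p5,p6,p7,p9,p10} by δ(·,a) → {p1,p2,p4,p6,p7,p9} and {p5,p10}.
Refine {p1,p2,p4,p6,p7,p9} on symbol a: members go to different blocks, giving {p2,p4,p6,p7,p9} and {p1}.
Refine {p2,p4,p6,p7,p9} on symbol b: members go to different blocks, giving {p2,p9} and {p4,p6} and {p7}.
Refine {p5,p10} on symbol c: members go to different blocks, giving {p5} and {p10}.
Stable partition: {p3,p8} | {p2,p9} | {p5} | {p1} | {p4,p6} | {p7} | {p10} — 7 equivalence classes.

7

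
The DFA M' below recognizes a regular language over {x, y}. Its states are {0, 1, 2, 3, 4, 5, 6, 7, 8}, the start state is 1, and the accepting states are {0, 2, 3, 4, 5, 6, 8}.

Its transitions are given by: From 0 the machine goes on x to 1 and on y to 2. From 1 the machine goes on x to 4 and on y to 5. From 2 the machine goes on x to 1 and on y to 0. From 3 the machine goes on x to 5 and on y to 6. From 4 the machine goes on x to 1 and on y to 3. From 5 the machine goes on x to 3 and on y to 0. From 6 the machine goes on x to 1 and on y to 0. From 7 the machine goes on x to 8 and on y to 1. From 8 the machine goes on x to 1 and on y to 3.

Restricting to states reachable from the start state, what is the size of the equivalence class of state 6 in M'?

First remove the unreachable states {7,8}; 7 states remain.
Initial partition by acceptance: {0,2,3,4,5,6} | {1}.
Split {0,2,3,4,5,6} by δ(·,x) → {0,2,4,6} and {3,5}.
Refine {0,2,4,6} on symbol y: members go to different blocks, giving {0,2,6} and {4}.
Stable partition: {0,2,6} | {1} | {3,5} | {4} — 4 equivalence classes.
State 6 belongs to the block {0,2,6}, which has 3 states.

3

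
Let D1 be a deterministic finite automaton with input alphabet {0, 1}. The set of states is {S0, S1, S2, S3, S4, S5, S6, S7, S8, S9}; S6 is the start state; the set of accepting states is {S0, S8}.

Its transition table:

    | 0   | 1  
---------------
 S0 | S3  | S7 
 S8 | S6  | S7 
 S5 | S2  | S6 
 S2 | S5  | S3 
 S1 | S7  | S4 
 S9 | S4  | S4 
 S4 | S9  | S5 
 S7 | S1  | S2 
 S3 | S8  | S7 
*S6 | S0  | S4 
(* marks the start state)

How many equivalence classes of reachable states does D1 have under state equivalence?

Start with accepting vs non-accepting: {S0,S8} | {S1,S2,S3,S4,S5,S6,S7,S9}.
Refine {S1,S2,S3,S4,S5,S6,S7,S9} on symbol 0: members go to different blocks, giving {S1,S2,S4,S5,S7,S9} and {S3,S6}.
Refine {S1,S2,S4,S5,S7,S9} on symbol 1: members go to different blocks, giving {S1,S4,S7,S9} and {S2,S5}.
Refine {S1,S4,S7,S9} on symbol 1: members go to different blocks, giving {S1,S9} and {S4,S7}.
No further refinement is possible. Final partition (5 blocks): {S0,S8} | {S1,S9} | {S3,S6} | {S2,S5} | {S4,S7}.

5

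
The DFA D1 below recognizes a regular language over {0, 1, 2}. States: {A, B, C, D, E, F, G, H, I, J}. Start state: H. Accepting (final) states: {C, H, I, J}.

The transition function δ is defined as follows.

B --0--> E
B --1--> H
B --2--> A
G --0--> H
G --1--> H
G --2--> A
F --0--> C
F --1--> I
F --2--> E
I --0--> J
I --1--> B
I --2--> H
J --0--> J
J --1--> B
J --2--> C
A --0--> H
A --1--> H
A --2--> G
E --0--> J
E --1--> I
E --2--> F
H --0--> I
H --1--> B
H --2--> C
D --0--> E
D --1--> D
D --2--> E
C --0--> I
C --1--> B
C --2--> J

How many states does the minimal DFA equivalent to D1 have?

First remove the unreachable states {D}; 9 states remain.
Start with accepting vs non-accepting: {C,H,I,J} | {A,B,E,F,G}.
Refine {A,B,E,F,G} on symbol 0: members go to different blocks, giving {A,E,F,G} and {B}.
No further refinement is possible. Final partition (3 blocks): {C,H,I,J} | {A,E,F,G} | {B}.

3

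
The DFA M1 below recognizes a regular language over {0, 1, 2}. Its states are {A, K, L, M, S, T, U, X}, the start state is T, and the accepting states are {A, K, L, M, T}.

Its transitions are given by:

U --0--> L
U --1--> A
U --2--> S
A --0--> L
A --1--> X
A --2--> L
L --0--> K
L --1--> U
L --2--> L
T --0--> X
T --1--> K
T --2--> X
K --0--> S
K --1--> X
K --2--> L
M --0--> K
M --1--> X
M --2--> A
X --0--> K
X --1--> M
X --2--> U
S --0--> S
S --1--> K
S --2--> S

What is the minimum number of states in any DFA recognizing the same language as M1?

8

All states are reachable from the start state.
Initial partition by acceptance: {A,K,L,M,T} | {S,U,X}.
On input 0, block {A,K,L,M,T} splits into {A,L,M} and {K,T}.
On input 0, block {A,L,M} splits into {L,M} and {A}.
On input 2, block {L,M} splits into {L} and {M}.
Refine {S,U,X} on symbol 0: members go to different blocks, giving {S} and {X} and {U}.
Refine {K,T} on symbol 0: members go to different blocks, giving {K} and {T}.
The partition is now stable with 8 blocks: {L} | {S} | {K} | {A} | {M} | {X} | {U} | {T}.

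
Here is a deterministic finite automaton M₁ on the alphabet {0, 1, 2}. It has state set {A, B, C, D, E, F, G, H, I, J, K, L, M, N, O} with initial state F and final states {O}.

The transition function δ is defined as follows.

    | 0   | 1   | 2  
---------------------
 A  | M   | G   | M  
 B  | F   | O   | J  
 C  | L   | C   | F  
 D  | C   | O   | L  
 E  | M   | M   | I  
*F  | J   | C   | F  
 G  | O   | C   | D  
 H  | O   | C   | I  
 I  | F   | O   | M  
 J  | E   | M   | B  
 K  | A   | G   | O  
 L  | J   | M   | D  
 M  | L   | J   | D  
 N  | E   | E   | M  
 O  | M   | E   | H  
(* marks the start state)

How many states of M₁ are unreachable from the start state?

4

BFS from F reaches {B, C, D, E, F, H, I, J, L, M, O}; the 4 state(s) A, G, K, N are never visited.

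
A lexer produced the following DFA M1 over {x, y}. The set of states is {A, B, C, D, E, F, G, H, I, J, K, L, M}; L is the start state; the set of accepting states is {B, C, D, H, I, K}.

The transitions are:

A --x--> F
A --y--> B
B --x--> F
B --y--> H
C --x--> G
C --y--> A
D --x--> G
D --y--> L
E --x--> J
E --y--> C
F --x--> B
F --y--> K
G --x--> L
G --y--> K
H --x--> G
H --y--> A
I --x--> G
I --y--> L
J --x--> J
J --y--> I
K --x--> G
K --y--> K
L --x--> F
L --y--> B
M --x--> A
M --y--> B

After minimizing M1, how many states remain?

First remove the unreachable states {C,D,E,I,J,M}; 7 states remain.
Start with accepting vs non-accepting: {B,H,K} | {A,F,G,L}.
Split {B,H,K} by δ(·,y) → {B,K} and {H}.
Refine {B,K} on symbol y: members go to different blocks, giving {B} and {K}.
Split {A,F,G,L} by δ(·,x) → {A,G,L} and {F}.
On input x, block {A,G,L} splits into {A,L} and {G}.
The partition is now stable with 6 blocks: {B} | {A,L} | {H} | {K} | {F} | {G}.

6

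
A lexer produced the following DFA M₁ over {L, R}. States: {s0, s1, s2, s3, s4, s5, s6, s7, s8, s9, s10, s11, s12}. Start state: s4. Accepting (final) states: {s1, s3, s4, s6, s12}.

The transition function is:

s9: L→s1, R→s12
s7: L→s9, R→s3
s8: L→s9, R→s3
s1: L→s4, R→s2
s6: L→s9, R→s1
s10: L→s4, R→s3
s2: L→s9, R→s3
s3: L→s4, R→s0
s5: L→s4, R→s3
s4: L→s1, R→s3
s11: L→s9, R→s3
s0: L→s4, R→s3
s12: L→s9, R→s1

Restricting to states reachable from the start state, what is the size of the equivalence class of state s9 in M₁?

States {s5,s6,s7,s8,s10,s11} cannot be reached from the start state, so discard them.
P0 = {s1,s3,s4,s12} | {s0,s2,s9}.
Refine {s1,s3,s4,s12} on symbol L: members go to different blocks, giving {s1,s3,s4} and {s12}.
Split {s1,s3,s4} by δ(·,R) → {s1,s3} and {s4}.
On input L, block {s0,s2,s9} splits into {s0} and {s2} and {s9}.
On input R, block {s1,s3} splits into {s1} and {s3}.
Stable partition: {s1} | {s0} | {s12} | {s4} | {s2} | {s9} | {s3} — 7 equivalence classes.
The equivalence class containing s9 is {s9}, of size 1.

1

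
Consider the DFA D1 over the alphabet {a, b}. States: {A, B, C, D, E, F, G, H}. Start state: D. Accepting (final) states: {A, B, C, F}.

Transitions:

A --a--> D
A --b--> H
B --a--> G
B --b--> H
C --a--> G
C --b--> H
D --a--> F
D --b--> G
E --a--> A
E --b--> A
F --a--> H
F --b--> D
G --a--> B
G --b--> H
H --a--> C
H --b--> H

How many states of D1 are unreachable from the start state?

2

No path from D leads to A, E; the other 6 states are all reachable.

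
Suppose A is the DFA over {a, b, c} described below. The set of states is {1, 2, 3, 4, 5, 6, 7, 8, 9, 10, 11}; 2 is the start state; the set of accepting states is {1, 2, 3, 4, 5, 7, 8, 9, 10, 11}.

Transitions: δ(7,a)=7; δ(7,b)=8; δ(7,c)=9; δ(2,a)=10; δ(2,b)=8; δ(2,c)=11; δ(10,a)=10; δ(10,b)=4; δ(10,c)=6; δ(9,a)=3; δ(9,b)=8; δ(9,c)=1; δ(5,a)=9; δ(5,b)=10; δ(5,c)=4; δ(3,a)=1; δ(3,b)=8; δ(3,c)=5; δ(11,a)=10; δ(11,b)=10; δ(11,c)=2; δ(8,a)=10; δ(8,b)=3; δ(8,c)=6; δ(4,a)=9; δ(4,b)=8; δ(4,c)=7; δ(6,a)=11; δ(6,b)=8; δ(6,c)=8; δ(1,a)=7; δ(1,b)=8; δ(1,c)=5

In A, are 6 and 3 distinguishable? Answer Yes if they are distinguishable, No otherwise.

Yes

Every state is reachable, so we keep all 11.
Start with accepting vs non-accepting: {1,2,3,4,5,7,8,9,10,11} | {6}.
Refine {1,2,3,4,5,7,8,9,10,11} on symbol c: members go to different blocks, giving {1,2,3,4,5,7,9,11} and {8,10}.
On input a, block {1,2,3,4,5,7,9,11} splits into {1,3,4,5,7,9} and {2,11}.
No further refinement is possible. Final partition (4 blocks): {1,3,4,5,7,9} | {6} | {8,10} | {2,11}.
6 and 3 end up in different blocks, so they are distinguishable. For instance, the string 'ε' is accepted from only 3.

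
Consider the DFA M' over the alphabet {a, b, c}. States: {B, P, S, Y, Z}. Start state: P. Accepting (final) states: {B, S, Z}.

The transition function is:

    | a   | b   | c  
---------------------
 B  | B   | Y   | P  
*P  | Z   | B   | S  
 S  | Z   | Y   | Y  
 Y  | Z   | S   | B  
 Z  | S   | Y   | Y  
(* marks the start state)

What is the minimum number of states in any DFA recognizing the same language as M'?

Initial partition by acceptance: {B,S,Z} | {P,Y}.
The partition is now stable with 2 blocks: {B,S,Z} | {P,Y}.

2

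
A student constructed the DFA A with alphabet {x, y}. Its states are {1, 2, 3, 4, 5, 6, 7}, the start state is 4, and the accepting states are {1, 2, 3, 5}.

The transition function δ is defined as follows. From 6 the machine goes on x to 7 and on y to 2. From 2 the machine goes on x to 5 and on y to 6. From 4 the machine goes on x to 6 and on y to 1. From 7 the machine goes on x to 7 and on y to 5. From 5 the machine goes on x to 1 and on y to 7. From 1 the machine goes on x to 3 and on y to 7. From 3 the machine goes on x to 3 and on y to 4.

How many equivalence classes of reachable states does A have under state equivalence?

2

All states are reachable from the start state.
Start with accepting vs non-accepting: {1,2,3,5} | {4,6,7}.
Stable partition: {1,2,3,5} | {4,6,7} — 2 equivalence classes.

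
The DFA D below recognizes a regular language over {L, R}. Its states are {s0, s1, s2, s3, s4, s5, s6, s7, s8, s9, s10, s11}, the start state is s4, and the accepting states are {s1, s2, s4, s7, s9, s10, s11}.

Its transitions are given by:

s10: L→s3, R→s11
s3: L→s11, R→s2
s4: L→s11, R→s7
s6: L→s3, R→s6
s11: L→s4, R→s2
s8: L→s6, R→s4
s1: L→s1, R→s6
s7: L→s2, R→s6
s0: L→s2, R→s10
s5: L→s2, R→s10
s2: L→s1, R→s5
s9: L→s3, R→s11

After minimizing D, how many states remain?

9

Reachable states from the start: {s1,s2,s3,s4,s5,s6,s7,s10,s11}. Unreachable: {s0,s8,s9} — drop them.
Start with accepting vs non-accepting: {s1,s2,s4,s7,s10,s11} | {s3,s5,s6}.
On input L, block {s1,s2,s4,s7,s10,s11} splits into {s1,s2,s4,s7,s11} and {s10}.
On input R, block {s1,s2,s4,s7,s11} splits into {s1,s2,s7} and {s4,s11}.
On input L, block {s3,s5,s6} splits into {s3} and {s5} and {s6}.
Refine {s1,s2,s7} on symbol R: members go to different blocks, giving {s1,s7} and {s2}.
Split {s1,s7} by δ(·,L) → {s1} and {s7}.
On input R, block {s4,s11} splits into {s4} and {s11}.
The partition is now stable with 9 blocks: {s1} | {s3} | {s10} | {s4} | {s5} | {s6} | {s2} | {s7} | {s11}.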